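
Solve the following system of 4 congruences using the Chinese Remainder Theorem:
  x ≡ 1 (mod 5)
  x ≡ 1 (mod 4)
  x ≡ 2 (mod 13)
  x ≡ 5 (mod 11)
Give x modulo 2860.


Product of moduli M = 5 · 4 · 13 · 11 = 2860.
Merge one congruence at a time:
  Start: x ≡ 1 (mod 5).
  Combine with x ≡ 1 (mod 4); new modulus lcm = 20.
    Write x = 1 + 5·t and substitute into x ≡ 1 (mod 4): 5·t ≡ 1 − 1 = 0 (mod 4).
    Reduce coefficients mod 4: 1·t ≡ 0 (mod 4).
    So t ≡ 0 (mod 4).
    Then x = 1 + 5·0 = 1, valid modulo lcm(5, 4) = 20: x ≡ 1 (mod 20).
  Combine with x ≡ 2 (mod 13); new modulus lcm = 260.
    Write x = 1 + 20·t and substitute into x ≡ 2 (mod 13): 20·t ≡ 2 − 1 = 1 (mod 13).
    Reduce coefficients mod 13: 7·t ≡ 1 (mod 13).
    The inverse of 7 mod 13 is 2 (since 7·2 = 14 = 1·13 + 1), so t ≡ 2·1 = 2 ≡ 2 (mod 13).
    Then x = 1 + 20·2 = 41, valid modulo lcm(20, 13) = 260: x ≡ 41 (mod 260).
  Combine with x ≡ 5 (mod 11); new modulus lcm = 2860.
    Write x = 41 + 260·t and substitute into x ≡ 5 (mod 11): 260·t ≡ 5 − 41 = -36 (mod 11).
    Reduce coefficients mod 11: 7·t ≡ 8 (mod 11).
    The inverse of 7 mod 11 is 8 (since 7·8 = 56 = 5·11 + 1), so t ≡ 8·8 = 64 ≡ 9 (mod 11).
    Then x = 41 + 260·9 = 2381, valid modulo lcm(260, 11) = 2860: x ≡ 2381 (mod 2860).
Verify against each original: 2381 mod 5 = 1, 2381 mod 4 = 1, 2381 mod 13 = 2, 2381 mod 11 = 5.

x ≡ 2381 (mod 2860).


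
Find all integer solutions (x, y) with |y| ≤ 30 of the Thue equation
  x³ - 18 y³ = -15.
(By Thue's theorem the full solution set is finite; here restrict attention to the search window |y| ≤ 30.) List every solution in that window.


The equation is x³ - 18y³ = -15. For fixed y, x³ = 18·y³ − 15, so a solution requires the RHS to be a perfect cube.
Strategy: iterate y from -30 to 30, compute RHS = 18·y³ − 15, and check whether it is a (positive or negative) perfect cube.
Check small values of y:
  y = 0: RHS = -15 is not a perfect cube.
  y = 1: RHS = 3 is not a perfect cube.
  y = -1: RHS = -33 is not a perfect cube.
  y = 2: RHS = 129 is not a perfect cube.
  y = -2: RHS = -159 is not a perfect cube.
  y = 3: RHS = 471 is not a perfect cube.
  y = -3: RHS = -501 is not a perfect cube.
Continuing the search up to |y| = 30 finds no solutions either.
No (x, y) in the scanned range satisfies the equation.

No integer solutions with |y| ≤ 30.


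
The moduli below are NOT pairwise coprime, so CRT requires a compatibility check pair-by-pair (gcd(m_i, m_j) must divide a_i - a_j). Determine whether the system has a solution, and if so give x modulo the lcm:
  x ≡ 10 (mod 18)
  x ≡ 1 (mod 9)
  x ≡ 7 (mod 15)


Moduli 18, 9, 15 are not pairwise coprime, so CRT works modulo lcm(m_i) when all pairwise compatibility conditions hold.
Pairwise compatibility: gcd(m_i, m_j) must divide a_i - a_j for every pair.
Merge one congruence at a time:
  Start: x ≡ 10 (mod 18).
  Combine with x ≡ 1 (mod 9): gcd(18, 9) = 9; 1 - 10 = -9, which IS divisible by 9, so compatible.
    Write x = 10 + 18·t and substitute into x ≡ 1 (mod 9): 18·t ≡ 1 − 10 = -9 (mod 9).
    Divide the congruence (and modulus) by g = 9: 2·t ≡ -1 (mod 1).
    Modulo 1 every t works; take t = 0.
    Then x = 10 + 18·0 = 10, valid modulo lcm(18, 9) = 18: x ≡ 10 (mod 18).
  Combine with x ≡ 7 (mod 15): gcd(18, 15) = 3; 7 - 10 = -3, which IS divisible by 3, so compatible.
    Write x = 10 + 18·t and substitute into x ≡ 7 (mod 15): 18·t ≡ 7 − 10 = -3 (mod 15).
    Divide the congruence (and modulus) by g = 3: 6·t ≡ -1 (mod 5).
    Reduce coefficients mod 5: 1·t ≡ 4 (mod 5).
    So t ≡ 4 (mod 5).
    Then x = 10 + 18·4 = 82, valid modulo lcm(18, 15) = 90: x ≡ 82 (mod 90).
Verify: 82 mod 18 = 10, 82 mod 9 = 1, 82 mod 15 = 7.

x ≡ 82 (mod 90).


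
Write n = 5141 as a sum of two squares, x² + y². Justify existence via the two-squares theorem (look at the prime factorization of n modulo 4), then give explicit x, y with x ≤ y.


Step 1: Factor n = 5141 = 53 · 97.
Step 2: Check the mod-4 condition on each prime factor: 53 ≡ 1 (mod 4), exponent 1; 97 ≡ 1 (mod 4), exponent 1.
All primes ≡ 3 (mod 4) appear to even exponent (or don't appear), so by the two-squares theorem n IS expressible as a sum of two squares.
Step 3: Build a representation. Here n = 53 · 97 is a product of primes ≡ 1 (mod 4). Each prime p ≡ 1 (mod 4) is itself a sum of two squares; find a² by testing p − a² for a perfect square:
  53: 53 − 1² = 52, 53 − 2² = 49 = 7² ⇒ 53 = 2² + 7².
  97: 97 − 1² = 96, 97 − 2² = 93, 97 − 3² = 88, 97 − 4² = 81 = 9² ⇒ 97 = 4² + 9².
  Combine using the Brahmagupta–Fibonacci identity (a² + b²)(c² + d²) = (ac − bd)² + (ad + bc)² = (ac + bd)² + (ad − bc)²:
  53 · 97 = 5141: from (2² + 7²)(4² + 9²), take (2·4 − 7·9, 2·9 + 7·4) = (8 − 63, 18 + 28) = (-55, 46); dropping signs (only squares matter) gives (55, 46); check 55² + 46² = 3025 + 2116 = 5141 ✓.
Step 4: Order so x ≤ y and verify: 46² + 55² = 2116 + 3025 = 5141 = n. ✓

n = 5141 = 46² + 55² (one valid representation with x ≤ y).


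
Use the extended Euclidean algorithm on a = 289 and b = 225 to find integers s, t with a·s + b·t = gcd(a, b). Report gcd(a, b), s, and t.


Euclidean algorithm on (289, 225) — divide until remainder is 0:
  289 = 1 · 225 + 64
  225 = 3 · 64 + 33
  64 = 1 · 33 + 31
  33 = 1 · 31 + 2
  31 = 15 · 2 + 1
  2 = 2 · 1 + 0
gcd(289, 225) = 1.
Track Bezout coefficients alongside the remainders: start with r₀ = 289 = a·1 + b·0 (s = 1, t = 0) and r₁ = 225 = a·0 + b·1 (s = 0, t = 1); each new remainder r_{k+1} = r_{k-1} − q_k·r_k inherits s_{k+1} = s_{k-1} − q_k·s_k, t_{k+1} = t_{k-1} − q_k·t_k, so r_k = a·s_k + b·t_k at every step:
  q = 1: r = 64, s = 1 − 1·0 = 1, t = 0 − 1·1 = -1  (check: 289·1 + 225·(-1) = 64)
  q = 3: r = 33, s = 0 − 3·1 = -3, t = 1 − 3·(-1) = 4  (check: 289·(-3) + 225·4 = 33)
  q = 1: r = 31, s = 1 − 1·(-3) = 4, t = -1 − 1·4 = -5  (check: 289·4 + 225·(-5) = 31)
  q = 1: r = 2, s = -3 − 1·4 = -7, t = 4 − 1·(-5) = 9  (check: 289·(-7) + 225·9 = 2)
  q = 15: r = 1, s = 4 − 15·(-7) = 109, t = -5 − 15·9 = -140  (check: 289·109 + 225·(-140) = 1)
The row with r = 1 (the gcd) gives the Bezout coefficients s = 109, t = -140.
Result: 289 · (109) + 225 · (-140) = 1.

gcd(289, 225) = 1; s = 109, t = -140 (check: 289·109 + 225·(-140) = 1).


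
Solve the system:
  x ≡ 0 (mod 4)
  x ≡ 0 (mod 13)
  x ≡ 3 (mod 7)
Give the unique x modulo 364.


Moduli 4, 13, 7 are pairwise coprime; by CRT there is a unique solution modulo M = 4 · 13 · 7 = 364.
Solve pairwise, accumulating the modulus:
  Start with x ≡ 0 (mod 4).
  Combine with x ≡ 0 (mod 13): since gcd(4, 13) = 1, we get a unique residue mod 52.
    Write x = 0 + 4·t and substitute into x ≡ 0 (mod 13): 4·t ≡ 0 − 0 = 0 (mod 13).
    The inverse of 4 mod 13 is 10 (since 4·10 = 40 = 3·13 + 1), so t ≡ 10·0 = 0 ≡ 0 (mod 13).
    Then x = 0 + 4·0 = 0, valid modulo lcm(4, 13) = 52: x ≡ 0 (mod 52).
  Combine with x ≡ 3 (mod 7): since gcd(52, 7) = 1, we get a unique residue mod 364.
    Write x = 0 + 52·t and substitute into x ≡ 3 (mod 7): 52·t ≡ 3 − 0 = 3 (mod 7).
    Reduce coefficients mod 7: 3·t ≡ 3 (mod 7).
    The inverse of 3 mod 7 is 5 (since 3·5 = 15 = 2·7 + 1), so t ≡ 5·3 = 15 ≡ 1 (mod 7).
    Then x = 0 + 52·1 = 52, valid modulo lcm(52, 7) = 364: x ≡ 52 (mod 364).
Verify: 52 mod 4 = 0 ✓, 52 mod 13 = 0 ✓, 52 mod 7 = 3 ✓.

x ≡ 52 (mod 364).


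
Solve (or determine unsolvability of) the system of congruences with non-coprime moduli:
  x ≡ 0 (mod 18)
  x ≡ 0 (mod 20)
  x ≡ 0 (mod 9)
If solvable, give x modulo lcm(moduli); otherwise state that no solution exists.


Moduli 18, 20, 9 are not pairwise coprime, so CRT works modulo lcm(m_i) when all pairwise compatibility conditions hold.
Pairwise compatibility: gcd(m_i, m_j) must divide a_i - a_j for every pair.
Merge one congruence at a time:
  Start: x ≡ 0 (mod 18).
  Combine with x ≡ 0 (mod 20): gcd(18, 20) = 2; 0 - 0 = 0, which IS divisible by 2, so compatible.
    Write x = 0 + 18·t and substitute into x ≡ 0 (mod 20): 18·t ≡ 0 − 0 = 0 (mod 20).
    Divide the congruence (and modulus) by g = 2: 9·t ≡ 0 (mod 10).
    The inverse of 9 mod 10 is 9 (since 9·9 = 81 = 8·10 + 1), so t ≡ 9·0 = 0 ≡ 0 (mod 10).
    Then x = 0 + 18·0 = 0, valid modulo lcm(18, 20) = 180: x ≡ 0 (mod 180).
  Combine with x ≡ 0 (mod 9): gcd(180, 9) = 9; 0 - 0 = 0, which IS divisible by 9, so compatible.
    Write x = 0 + 180·t and substitute into x ≡ 0 (mod 9): 180·t ≡ 0 − 0 = 0 (mod 9).
    Divide the congruence (and modulus) by g = 9: 20·t ≡ 0 (mod 1).
    Modulo 1 every t works; take t = 0.
    Then x = 0 + 180·0 = 0, valid modulo lcm(180, 9) = 180: x ≡ 0 (mod 180).
Verify: 0 mod 18 = 0, 0 mod 20 = 0, 0 mod 9 = 0.

x ≡ 0 (mod 180).


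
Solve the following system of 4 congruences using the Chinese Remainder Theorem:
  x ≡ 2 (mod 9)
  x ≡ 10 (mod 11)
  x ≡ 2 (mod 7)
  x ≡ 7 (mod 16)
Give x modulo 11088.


Product of moduli M = 9 · 11 · 7 · 16 = 11088.
Merge one congruence at a time:
  Start: x ≡ 2 (mod 9).
  Combine with x ≡ 10 (mod 11); new modulus lcm = 99.
    Write x = 2 + 9·t and substitute into x ≡ 10 (mod 11): 9·t ≡ 10 − 2 = 8 (mod 11).
    The inverse of 9 mod 11 is 5 (since 9·5 = 45 = 4·11 + 1), so t ≡ 5·8 = 40 ≡ 7 (mod 11).
    Then x = 2 + 9·7 = 65, valid modulo lcm(9, 11) = 99: x ≡ 65 (mod 99).
  Combine with x ≡ 2 (mod 7); new modulus lcm = 693.
    Write x = 65 + 99·t and substitute into x ≡ 2 (mod 7): 99·t ≡ 2 − 65 = -63 (mod 7).
    Reduce coefficients mod 7: 1·t ≡ 0 (mod 7).
    So t ≡ 0 (mod 7).
    Then x = 65 + 99·0 = 65, valid modulo lcm(99, 7) = 693: x ≡ 65 (mod 693).
  Combine with x ≡ 7 (mod 16); new modulus lcm = 11088.
    Write x = 65 + 693·t and substitute into x ≡ 7 (mod 16): 693·t ≡ 7 − 65 = -58 (mod 16).
    Reduce coefficients mod 16: 5·t ≡ 6 (mod 16).
    The inverse of 5 mod 16 is 13 (since 5·13 = 65 = 4·16 + 1), so t ≡ 13·6 = 78 ≡ 14 (mod 16).
    Then x = 65 + 693·14 = 9767, valid modulo lcm(693, 16) = 11088: x ≡ 9767 (mod 11088).
Verify against each original: 9767 mod 9 = 2, 9767 mod 11 = 10, 9767 mod 7 = 2, 9767 mod 16 = 7.

x ≡ 9767 (mod 11088).


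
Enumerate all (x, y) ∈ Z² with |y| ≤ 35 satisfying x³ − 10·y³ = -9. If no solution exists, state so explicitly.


The equation is x³ - 10y³ = -9. For fixed y, x³ = 10·y³ − 9, so a solution requires the RHS to be a perfect cube.
Strategy: iterate y from -35 to 35, compute RHS = 10·y³ − 9, and check whether it is a (positive or negative) perfect cube.
Check small values of y:
  y = 0: RHS = -9 is not a perfect cube.
  y = 1: RHS = 1 = (1)³ ⇒ x = 1 works.
  y = -1: RHS = -19 is not a perfect cube.
  y = 2: RHS = 71 is not a perfect cube.
  y = -2: RHS = -89 is not a perfect cube.
  y = 3: RHS = 261 is not a perfect cube.
  y = -3: RHS = -279 is not a perfect cube.
Continuing the search up to |y| = 35 finds no further solutions beyond those listed.
Collected solutions: (1, 1).

Solutions (with |y| ≤ 35): (1, 1).


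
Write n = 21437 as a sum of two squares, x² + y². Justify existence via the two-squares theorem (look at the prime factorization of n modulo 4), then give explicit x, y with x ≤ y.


Step 1: Factor n = 21437 = 13 · 17 · 97.
Step 2: Check the mod-4 condition on each prime factor: 13 ≡ 1 (mod 4), exponent 1; 17 ≡ 1 (mod 4), exponent 1; 97 ≡ 1 (mod 4), exponent 1.
All primes ≡ 3 (mod 4) appear to even exponent (or don't appear), so by the two-squares theorem n IS expressible as a sum of two squares.
Step 3: Build a representation. Here n = 13 · 17 · 97 is a product of primes ≡ 1 (mod 4). Each prime p ≡ 1 (mod 4) is itself a sum of two squares; find a² by testing p − a² for a perfect square:
  13: 13 − 1² = 12, 13 − 2² = 9 = 3² ⇒ 13 = 2² + 3².
  17: 17 − 1² = 16 = 4² ⇒ 17 = 1² + 4².
  97: 97 − 1² = 96, 97 − 2² = 93, 97 − 3² = 88, 97 − 4² = 81 = 9² ⇒ 97 = 4² + 9².
  Combine using the Brahmagupta–Fibonacci identity (a² + b²)(c² + d²) = (ac − bd)² + (ad + bc)² = (ac + bd)² + (ad − bc)²:
  13 · 17 = 221: from (2² + 3²)(1² + 4²), take (2·1 − 3·4, 2·4 + 3·1) = (2 − 12, 8 + 3) = (-10, 11); dropping signs (only squares matter) gives (10, 11); check 10² + 11² = 100 + 121 = 221 ✓.
  221 · 97 = 21437: from (10² + 11²)(4² + 9²), take (10·4 − 11·9, 10·9 + 11·4) = (40 − 99, 90 + 44) = (-59, 134); dropping signs (only squares matter) gives (59, 134); check 59² + 134² = 3481 + 17956 = 21437 ✓.
Step 4: Order so x ≤ y and verify: 59² + 134² = 3481 + 17956 = 21437 = n. ✓

n = 21437 = 59² + 134² (one valid representation with x ≤ y).


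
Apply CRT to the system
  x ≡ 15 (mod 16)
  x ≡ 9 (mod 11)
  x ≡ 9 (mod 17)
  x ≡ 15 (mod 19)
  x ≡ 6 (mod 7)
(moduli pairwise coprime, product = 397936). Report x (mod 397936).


Product of moduli M = 16 · 11 · 17 · 19 · 7 = 397936.
Merge one congruence at a time:
  Start: x ≡ 15 (mod 16).
  Combine with x ≡ 9 (mod 11); new modulus lcm = 176.
    Write x = 15 + 16·t and substitute into x ≡ 9 (mod 11): 16·t ≡ 9 − 15 = -6 (mod 11).
    Reduce coefficients mod 11: 5·t ≡ 5 (mod 11).
    The inverse of 5 mod 11 is 9 (since 5·9 = 45 = 4·11 + 1), so t ≡ 9·5 = 45 ≡ 1 (mod 11).
    Then x = 15 + 16·1 = 31, valid modulo lcm(16, 11) = 176: x ≡ 31 (mod 176).
  Combine with x ≡ 9 (mod 17); new modulus lcm = 2992.
    Write x = 31 + 176·t and substitute into x ≡ 9 (mod 17): 176·t ≡ 9 − 31 = -22 (mod 17).
    Reduce coefficients mod 17: 6·t ≡ 12 (mod 17).
    The inverse of 6 mod 17 is 3 (since 6·3 = 18 = 1·17 + 1), so t ≡ 3·12 = 36 ≡ 2 (mod 17).
    Then x = 31 + 176·2 = 383, valid modulo lcm(176, 17) = 2992: x ≡ 383 (mod 2992).
  Combine with x ≡ 15 (mod 19); new modulus lcm = 56848.
    Write x = 383 + 2992·t and substitute into x ≡ 15 (mod 19): 2992·t ≡ 15 − 383 = -368 (mod 19).
    Reduce coefficients mod 19: 9·t ≡ 12 (mod 19).
    The inverse of 9 mod 19 is 17 (since 9·17 = 153 = 8·19 + 1), so t ≡ 17·12 = 204 ≡ 14 (mod 19).
    Then x = 383 + 2992·14 = 42271, valid modulo lcm(2992, 19) = 56848: x ≡ 42271 (mod 56848).
  Combine with x ≡ 6 (mod 7); new modulus lcm = 397936.
    Write x = 42271 + 56848·t and substitute into x ≡ 6 (mod 7): 56848·t ≡ 6 − 42271 = -42265 (mod 7).
    Reduce coefficients mod 7: 1·t ≡ 1 (mod 7).
    So t ≡ 1 (mod 7).
    Then x = 42271 + 56848·1 = 99119, valid modulo lcm(56848, 7) = 397936: x ≡ 99119 (mod 397936).
Verify against each original: 99119 mod 16 = 15, 99119 mod 11 = 9, 99119 mod 17 = 9, 99119 mod 19 = 15, 99119 mod 7 = 6.

x ≡ 99119 (mod 397936).


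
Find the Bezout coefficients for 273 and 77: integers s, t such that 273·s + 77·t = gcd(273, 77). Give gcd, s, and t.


Euclidean algorithm on (273, 77) — divide until remainder is 0:
  273 = 3 · 77 + 42
  77 = 1 · 42 + 35
  42 = 1 · 35 + 7
  35 = 5 · 7 + 0
gcd(273, 77) = 7.
Track Bezout coefficients alongside the remainders: start with r₀ = 273 = a·1 + b·0 (s = 1, t = 0) and r₁ = 77 = a·0 + b·1 (s = 0, t = 1); each new remainder r_{k+1} = r_{k-1} − q_k·r_k inherits s_{k+1} = s_{k-1} − q_k·s_k, t_{k+1} = t_{k-1} − q_k·t_k, so r_k = a·s_k + b·t_k at every step:
  q = 3: r = 42, s = 1 − 3·0 = 1, t = 0 − 3·1 = -3  (check: 273·1 + 77·(-3) = 42)
  q = 1: r = 35, s = 0 − 1·1 = -1, t = 1 − 1·(-3) = 4  (check: 273·(-1) + 77·4 = 35)
  q = 1: r = 7, s = 1 − 1·(-1) = 2, t = -3 − 1·4 = -7  (check: 273·2 + 77·(-7) = 7)
The row with r = 7 (the gcd) gives the Bezout coefficients s = 2, t = -7.
Result: 273 · (2) + 77 · (-7) = 7.

gcd(273, 77) = 7; s = 2, t = -7 (check: 273·2 + 77·(-7) = 7).


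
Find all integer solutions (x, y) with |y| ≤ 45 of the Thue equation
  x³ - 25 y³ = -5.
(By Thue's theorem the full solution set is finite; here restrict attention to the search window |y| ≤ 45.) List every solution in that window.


The equation is x³ - 25y³ = -5. For fixed y, x³ = 25·y³ − 5, so a solution requires the RHS to be a perfect cube.
Strategy: iterate y from -45 to 45, compute RHS = 25·y³ − 5, and check whether it is a (positive or negative) perfect cube.
Check small values of y:
  y = 0: RHS = -5 is not a perfect cube.
  y = 1: RHS = 20 is not a perfect cube.
  y = -1: RHS = -30 is not a perfect cube.
  y = 2: RHS = 195 is not a perfect cube.
  y = -2: RHS = -205 is not a perfect cube.
  y = 3: RHS = 670 is not a perfect cube.
  y = -3: RHS = -680 is not a perfect cube.
Continuing the search up to |y| = 45 finds no solutions either.
No (x, y) in the scanned range satisfies the equation.

No integer solutions with |y| ≤ 45.


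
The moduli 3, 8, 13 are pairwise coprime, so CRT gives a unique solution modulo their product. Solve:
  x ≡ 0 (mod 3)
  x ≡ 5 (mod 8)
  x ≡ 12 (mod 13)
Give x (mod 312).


Moduli 3, 8, 13 are pairwise coprime; by CRT there is a unique solution modulo M = 3 · 8 · 13 = 312.
Solve pairwise, accumulating the modulus:
  Start with x ≡ 0 (mod 3).
  Combine with x ≡ 5 (mod 8): since gcd(3, 8) = 1, we get a unique residue mod 24.
    Write x = 0 + 3·t and substitute into x ≡ 5 (mod 8): 3·t ≡ 5 − 0 = 5 (mod 8).
    The inverse of 3 mod 8 is 3 (since 3·3 = 9 = 1·8 + 1), so t ≡ 3·5 = 15 ≡ 7 (mod 8).
    Then x = 0 + 3·7 = 21, valid modulo lcm(3, 8) = 24: x ≡ 21 (mod 24).
  Combine with x ≡ 12 (mod 13): since gcd(24, 13) = 1, we get a unique residue mod 312.
    Write x = 21 + 24·t and substitute into x ≡ 12 (mod 13): 24·t ≡ 12 − 21 = -9 (mod 13).
    Reduce coefficients mod 13: 11·t ≡ 4 (mod 13).
    The inverse of 11 mod 13 is 6 (since 11·6 = 66 = 5·13 + 1), so t ≡ 6·4 = 24 ≡ 11 (mod 13).
    Then x = 21 + 24·11 = 285, valid modulo lcm(24, 13) = 312: x ≡ 285 (mod 312).
Verify: 285 mod 3 = 0 ✓, 285 mod 8 = 5 ✓, 285 mod 13 = 12 ✓.

x ≡ 285 (mod 312).


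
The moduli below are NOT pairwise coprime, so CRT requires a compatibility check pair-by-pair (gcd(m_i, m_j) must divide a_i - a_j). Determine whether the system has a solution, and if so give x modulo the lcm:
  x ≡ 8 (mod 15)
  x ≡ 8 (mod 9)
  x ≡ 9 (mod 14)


Moduli 15, 9, 14 are not pairwise coprime, so CRT works modulo lcm(m_i) when all pairwise compatibility conditions hold.
Pairwise compatibility: gcd(m_i, m_j) must divide a_i - a_j for every pair.
Merge one congruence at a time:
  Start: x ≡ 8 (mod 15).
  Combine with x ≡ 8 (mod 9): gcd(15, 9) = 3; 8 - 8 = 0, which IS divisible by 3, so compatible.
    Write x = 8 + 15·t and substitute into x ≡ 8 (mod 9): 15·t ≡ 8 − 8 = 0 (mod 9).
    Divide the congruence (and modulus) by g = 3: 5·t ≡ 0 (mod 3).
    Reduce coefficients mod 3: 2·t ≡ 0 (mod 3).
    The inverse of 2 mod 3 is 2 (since 2·2 = 4 = 1·3 + 1), so t ≡ 2·0 = 0 ≡ 0 (mod 3).
    Then x = 8 + 15·0 = 8, valid modulo lcm(15, 9) = 45: x ≡ 8 (mod 45).
  Combine with x ≡ 9 (mod 14): gcd(45, 14) = 1; 9 - 8 = 1, which IS divisible by 1, so compatible.
    Write x = 8 + 45·t and substitute into x ≡ 9 (mod 14): 45·t ≡ 9 − 8 = 1 (mod 14).
    Reduce coefficients mod 14: 3·t ≡ 1 (mod 14).
    The inverse of 3 mod 14 is 5 (since 3·5 = 15 = 1·14 + 1), so t ≡ 5·1 = 5 ≡ 5 (mod 14).
    Then x = 8 + 45·5 = 233, valid modulo lcm(45, 14) = 630: x ≡ 233 (mod 630).
Verify: 233 mod 15 = 8, 233 mod 9 = 8, 233 mod 14 = 9.

x ≡ 233 (mod 630).


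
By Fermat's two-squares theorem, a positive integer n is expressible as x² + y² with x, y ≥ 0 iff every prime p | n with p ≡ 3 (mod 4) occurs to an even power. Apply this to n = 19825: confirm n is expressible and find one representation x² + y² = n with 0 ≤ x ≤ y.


Step 1: Factor n = 19825 = 5^2 · 13 · 61.
Step 2: Check the mod-4 condition on each prime factor: 5 ≡ 1 (mod 4), exponent 2; 13 ≡ 1 (mod 4), exponent 1; 61 ≡ 1 (mod 4), exponent 1.
All primes ≡ 3 (mod 4) appear to even exponent (or don't appear), so by the two-squares theorem n IS expressible as a sum of two squares.
Step 3: Build a representation. Group n = k² · m with k = 5 and m = 13 · 61 = 793 (a product of primes ≡ 1 (mod 4)); a representation of m scales to one of n via (k·x)² + (k·y)² = k²(x² + y²). Each prime p ≡ 1 (mod 4) is itself a sum of two squares; find a² by testing p − a² for a perfect square:
  13: 13 − 1² = 12, 13 − 2² = 9 = 3² ⇒ 13 = 2² + 3².
  61: 61 − 1² = 60, 61 − 2² = 57, 61 − 3² = 52, 61 − 4² = 45, 61 − 5² = 36 = 6² ⇒ 61 = 5² + 6².
  Combine using the Brahmagupta–Fibonacci identity (a² + b²)(c² + d²) = (ac − bd)² + (ad + bc)² = (ac + bd)² + (ad − bc)²:
  13 · 61 = 793: from (2² + 3²)(5² + 6²), take (2·5 − 3·6, 2·6 + 3·5) = (10 − 18, 12 + 15) = (-8, 27); dropping signs (only squares matter) gives (8, 27); check 8² + 27² = 64 + 729 = 793 ✓.
  Scale by k = 5: (5·8, 5·27) = (40, 135).
Step 4: Order so x ≤ y and verify: 40² + 135² = 1600 + 18225 = 19825 = n. ✓

n = 19825 = 40² + 135² (one valid representation with x ≤ y).


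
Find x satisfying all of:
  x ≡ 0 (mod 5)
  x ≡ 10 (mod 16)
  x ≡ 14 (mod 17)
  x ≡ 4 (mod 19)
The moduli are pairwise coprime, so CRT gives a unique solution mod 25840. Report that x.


Product of moduli M = 5 · 16 · 17 · 19 = 25840.
Merge one congruence at a time:
  Start: x ≡ 0 (mod 5).
  Combine with x ≡ 10 (mod 16); new modulus lcm = 80.
    Write x = 0 + 5·t and substitute into x ≡ 10 (mod 16): 5·t ≡ 10 − 0 = 10 (mod 16).
    The inverse of 5 mod 16 is 13 (since 5·13 = 65 = 4·16 + 1), so t ≡ 13·10 = 130 ≡ 2 (mod 16).
    Then x = 0 + 5·2 = 10, valid modulo lcm(5, 16) = 80: x ≡ 10 (mod 80).
  Combine with x ≡ 14 (mod 17); new modulus lcm = 1360.
    Write x = 10 + 80·t and substitute into x ≡ 14 (mod 17): 80·t ≡ 14 − 10 = 4 (mod 17).
    Reduce coefficients mod 17: 12·t ≡ 4 (mod 17).
    The inverse of 12 mod 17 is 10 (since 12·10 = 120 = 7·17 + 1), so t ≡ 10·4 = 40 ≡ 6 (mod 17).
    Then x = 10 + 80·6 = 490, valid modulo lcm(80, 17) = 1360: x ≡ 490 (mod 1360).
  Combine with x ≡ 4 (mod 19); new modulus lcm = 25840.
    Write x = 490 + 1360·t and substitute into x ≡ 4 (mod 19): 1360·t ≡ 4 − 490 = -486 (mod 19).
    Reduce coefficients mod 19: 11·t ≡ 8 (mod 19).
    The inverse of 11 mod 19 is 7 (since 11·7 = 77 = 4·19 + 1), so t ≡ 7·8 = 56 ≡ 18 (mod 19).
    Then x = 490 + 1360·18 = 24970, valid modulo lcm(1360, 19) = 25840: x ≡ 24970 (mod 25840).
Verify against each original: 24970 mod 5 = 0, 24970 mod 16 = 10, 24970 mod 17 = 14, 24970 mod 19 = 4.

x ≡ 24970 (mod 25840).


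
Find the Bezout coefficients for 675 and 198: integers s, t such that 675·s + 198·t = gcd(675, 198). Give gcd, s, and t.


Euclidean algorithm on (675, 198) — divide until remainder is 0:
  675 = 3 · 198 + 81
  198 = 2 · 81 + 36
  81 = 2 · 36 + 9
  36 = 4 · 9 + 0
gcd(675, 198) = 9.
Track Bezout coefficients alongside the remainders: start with r₀ = 675 = a·1 + b·0 (s = 1, t = 0) and r₁ = 198 = a·0 + b·1 (s = 0, t = 1); each new remainder r_{k+1} = r_{k-1} − q_k·r_k inherits s_{k+1} = s_{k-1} − q_k·s_k, t_{k+1} = t_{k-1} − q_k·t_k, so r_k = a·s_k + b·t_k at every step:
  q = 3: r = 81, s = 1 − 3·0 = 1, t = 0 − 3·1 = -3  (check: 675·1 + 198·(-3) = 81)
  q = 2: r = 36, s = 0 − 2·1 = -2, t = 1 − 2·(-3) = 7  (check: 675·(-2) + 198·7 = 36)
  q = 2: r = 9, s = 1 − 2·(-2) = 5, t = -3 − 2·7 = -17  (check: 675·5 + 198·(-17) = 9)
The row with r = 9 (the gcd) gives the Bezout coefficients s = 5, t = -17.
Result: 675 · (5) + 198 · (-17) = 9.

gcd(675, 198) = 9; s = 5, t = -17 (check: 675·5 + 198·(-17) = 9).


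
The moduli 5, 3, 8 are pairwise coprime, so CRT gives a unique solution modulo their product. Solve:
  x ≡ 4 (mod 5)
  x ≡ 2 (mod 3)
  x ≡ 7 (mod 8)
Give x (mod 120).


Moduli 5, 3, 8 are pairwise coprime; by CRT there is a unique solution modulo M = 5 · 3 · 8 = 120.
Solve pairwise, accumulating the modulus:
  Start with x ≡ 4 (mod 5).
  Combine with x ≡ 2 (mod 3): since gcd(5, 3) = 1, we get a unique residue mod 15.
    Write x = 4 + 5·t and substitute into x ≡ 2 (mod 3): 5·t ≡ 2 − 4 = -2 (mod 3).
    Reduce coefficients mod 3: 2·t ≡ 1 (mod 3).
    The inverse of 2 mod 3 is 2 (since 2·2 = 4 = 1·3 + 1), so t ≡ 2·1 = 2 ≡ 2 (mod 3).
    Then x = 4 + 5·2 = 14, valid modulo lcm(5, 3) = 15: x ≡ 14 (mod 15).
  Combine with x ≡ 7 (mod 8): since gcd(15, 8) = 1, we get a unique residue mod 120.
    Write x = 14 + 15·t and substitute into x ≡ 7 (mod 8): 15·t ≡ 7 − 14 = -7 (mod 8).
    Reduce coefficients mod 8: 7·t ≡ 1 (mod 8).
    The inverse of 7 mod 8 is 7 (since 7·7 = 49 = 6·8 + 1), so t ≡ 7·1 = 7 ≡ 7 (mod 8).
    Then x = 14 + 15·7 = 119, valid modulo lcm(15, 8) = 120: x ≡ 119 (mod 120).
Verify: 119 mod 5 = 4 ✓, 119 mod 3 = 2 ✓, 119 mod 8 = 7 ✓.

x ≡ 119 (mod 120).


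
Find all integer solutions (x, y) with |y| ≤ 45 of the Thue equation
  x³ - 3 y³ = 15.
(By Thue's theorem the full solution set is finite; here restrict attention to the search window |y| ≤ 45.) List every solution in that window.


The equation is x³ - 3y³ = 15. For fixed y, x³ = 3·y³ + 15, so a solution requires the RHS to be a perfect cube.
Strategy: iterate y from -45 to 45, compute RHS = 3·y³ + 15, and check whether it is a (positive or negative) perfect cube.
Check small values of y:
  y = 0: RHS = 15 is not a perfect cube.
  y = 1: RHS = 18 is not a perfect cube.
  y = -1: RHS = 12 is not a perfect cube.
  y = 2: RHS = 39 is not a perfect cube.
  y = -2: RHS = -9 is not a perfect cube.
  y = 3: RHS = 96 is not a perfect cube.
  y = -3: RHS = -66 is not a perfect cube.
Continuing the search up to |y| = 45 finds no solutions either.
No (x, y) in the scanned range satisfies the equation.

No integer solutions with |y| ≤ 45.


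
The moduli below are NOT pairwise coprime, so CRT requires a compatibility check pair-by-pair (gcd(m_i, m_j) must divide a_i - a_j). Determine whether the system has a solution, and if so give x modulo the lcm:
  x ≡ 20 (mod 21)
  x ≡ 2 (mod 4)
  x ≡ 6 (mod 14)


Moduli 21, 4, 14 are not pairwise coprime, so CRT works modulo lcm(m_i) when all pairwise compatibility conditions hold.
Pairwise compatibility: gcd(m_i, m_j) must divide a_i - a_j for every pair.
Merge one congruence at a time:
  Start: x ≡ 20 (mod 21).
  Combine with x ≡ 2 (mod 4): gcd(21, 4) = 1; 2 - 20 = -18, which IS divisible by 1, so compatible.
    Write x = 20 + 21·t and substitute into x ≡ 2 (mod 4): 21·t ≡ 2 − 20 = -18 (mod 4).
    Reduce coefficients mod 4: 1·t ≡ 2 (mod 4).
    So t ≡ 2 (mod 4).
    Then x = 20 + 21·2 = 62, valid modulo lcm(21, 4) = 84: x ≡ 62 (mod 84).
  Combine with x ≡ 6 (mod 14): gcd(84, 14) = 14; 6 - 62 = -56, which IS divisible by 14, so compatible.
    Write x = 62 + 84·t and substitute into x ≡ 6 (mod 14): 84·t ≡ 6 − 62 = -56 (mod 14).
    Divide the congruence (and modulus) by g = 14: 6·t ≡ -4 (mod 1).
    Modulo 1 every t works; take t = 0.
    Then x = 62 + 84·0 = 62, valid modulo lcm(84, 14) = 84: x ≡ 62 (mod 84).
Verify: 62 mod 21 = 20, 62 mod 4 = 2, 62 mod 14 = 6.

x ≡ 62 (mod 84).


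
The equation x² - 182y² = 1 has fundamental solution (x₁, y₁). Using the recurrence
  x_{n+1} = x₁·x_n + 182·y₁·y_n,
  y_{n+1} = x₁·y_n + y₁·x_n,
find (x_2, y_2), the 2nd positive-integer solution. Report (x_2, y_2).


Step 1: Find the fundamental solution (x₁, y₁) of x² - 182y² = 1.
  Expand √182 as a continued fraction. a₀ = ⌊√182⌋ = 13; iterate m_{k+1} = d_k·a_k − m_k, d_{k+1} = (182 − m_{k+1}²)/d_k, a_{k+1} = ⌊(a₀ + m_{k+1})/d_{k+1}⌋ (starting m₀ = 0, d₀ = 1), with convergents p_k = a_k·p_{k-1} + p_{k-2}, q_k = a_k·q_{k-1} + q_{k-2} (p₋₁ = 1, q₋₁ = 0):
  k = 0: a₀ = 13; p₀/q₀ = 13/1; p₀² − 182·q₀² = 169 − 182 = -13.
  k = 1: m = 13, d = 13, a = ⌊(13 + 13)/13⌋ = 2; p/q = (2·13 + 1)/(2·1 + 0) = 27/2; p² − 182·q² = 729 − 728 = 1.
  The first convergent with p² − 182·q² = 1 gives the fundamental solution (x₁, y₁) = (27, 2).
Step 2: Apply the recurrence (x_{n+1}, y_{n+1}) = (x₁x_n + 182y₁y_n, x₁y_n + y₁x_n) repeatedly.
  From (x_1, y_1) = (27, 2): x_2 = 27·27 + 182·2·2 = 1457; y_2 = 27·2 + 2·27 = 108.
Step 3: Verify x_2² - 182·y_2² = 2122849 - 2122848 = 1 (should be 1). ✓

(x_1, y_1) = (27, 2); (x_2, y_2) = (1457, 108).


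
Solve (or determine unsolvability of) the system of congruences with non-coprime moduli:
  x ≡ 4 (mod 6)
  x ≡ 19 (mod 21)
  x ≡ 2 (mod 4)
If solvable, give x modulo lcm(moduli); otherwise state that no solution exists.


Moduli 6, 21, 4 are not pairwise coprime, so CRT works modulo lcm(m_i) when all pairwise compatibility conditions hold.
Pairwise compatibility: gcd(m_i, m_j) must divide a_i - a_j for every pair.
Merge one congruence at a time:
  Start: x ≡ 4 (mod 6).
  Combine with x ≡ 19 (mod 21): gcd(6, 21) = 3; 19 - 4 = 15, which IS divisible by 3, so compatible.
    Write x = 4 + 6·t and substitute into x ≡ 19 (mod 21): 6·t ≡ 19 − 4 = 15 (mod 21).
    Divide the congruence (and modulus) by g = 3: 2·t ≡ 5 (mod 7).
    The inverse of 2 mod 7 is 4 (since 2·4 = 8 = 1·7 + 1), so t ≡ 4·5 = 20 ≡ 6 (mod 7).
    Then x = 4 + 6·6 = 40, valid modulo lcm(6, 21) = 42: x ≡ 40 (mod 42).
  Combine with x ≡ 2 (mod 4): gcd(42, 4) = 2; 2 - 40 = -38, which IS divisible by 2, so compatible.
    Write x = 40 + 42·t and substitute into x ≡ 2 (mod 4): 42·t ≡ 2 − 40 = -38 (mod 4).
    Divide the congruence (and modulus) by g = 2: 21·t ≡ -19 (mod 2).
    Reduce coefficients mod 2: 1·t ≡ 1 (mod 2).
    So t ≡ 1 (mod 2).
    Then x = 40 + 42·1 = 82, valid modulo lcm(42, 4) = 84: x ≡ 82 (mod 84).
Verify: 82 mod 6 = 4, 82 mod 21 = 19, 82 mod 4 = 2.

x ≡ 82 (mod 84).


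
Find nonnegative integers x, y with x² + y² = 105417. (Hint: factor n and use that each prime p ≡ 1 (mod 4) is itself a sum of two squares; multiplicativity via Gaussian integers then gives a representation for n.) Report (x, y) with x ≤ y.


Step 1: Factor n = 105417 = 3^2 · 13 · 17 · 53.
Step 2: Check the mod-4 condition on each prime factor: 3 ≡ 3 (mod 4), exponent 2 (must be even); 13 ≡ 1 (mod 4), exponent 1; 17 ≡ 1 (mod 4), exponent 1; 53 ≡ 1 (mod 4), exponent 1.
All primes ≡ 3 (mod 4) appear to even exponent (or don't appear), so by the two-squares theorem n IS expressible as a sum of two squares.
Step 3: Build a representation. Group n = k² · m with k = 3 and m = 13 · 17 · 53 = 11713 (a product of primes ≡ 1 (mod 4)); a representation of m scales to one of n via (k·x)² + (k·y)² = k²(x² + y²). Each prime p ≡ 1 (mod 4) is itself a sum of two squares; find a² by testing p − a² for a perfect square:
  13: 13 − 1² = 12, 13 − 2² = 9 = 3² ⇒ 13 = 2² + 3².
  17: 17 − 1² = 16 = 4² ⇒ 17 = 1² + 4².
  53: 53 − 1² = 52, 53 − 2² = 49 = 7² ⇒ 53 = 2² + 7².
  Combine using the Brahmagupta–Fibonacci identity (a² + b²)(c² + d²) = (ac − bd)² + (ad + bc)² = (ac + bd)² + (ad − bc)²:
  13 · 17 = 221: from (2² + 3²)(1² + 4²), take (2·1 − 3·4, 2·4 + 3·1) = (2 − 12, 8 + 3) = (-10, 11); dropping signs (only squares matter) gives (10, 11); check 10² + 11² = 100 + 121 = 221 ✓.
  221 · 53 = 11713: from (10² + 11²)(2² + 7²), take (10·2 − 11·7, 10·7 + 11·2) = (20 − 77, 70 + 22) = (-57, 92); dropping signs (only squares matter) gives (57, 92); check 57² + 92² = 3249 + 8464 = 11713 ✓.
  Scale by k = 3: (3·57, 3·92) = (171, 276).
Step 4: Order so x ≤ y and verify: 171² + 276² = 29241 + 76176 = 105417 = n. ✓

n = 105417 = 171² + 276² (one valid representation with x ≤ y).


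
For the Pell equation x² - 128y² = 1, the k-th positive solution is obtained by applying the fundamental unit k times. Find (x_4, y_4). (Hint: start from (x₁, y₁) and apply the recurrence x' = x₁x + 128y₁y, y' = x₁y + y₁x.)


Step 1: Find the fundamental solution (x₁, y₁) of x² - 128y² = 1.
  Expand √128 as a continued fraction. a₀ = ⌊√128⌋ = 11; iterate m_{k+1} = d_k·a_k − m_k, d_{k+1} = (128 − m_{k+1}²)/d_k, a_{k+1} = ⌊(a₀ + m_{k+1})/d_{k+1}⌋ (starting m₀ = 0, d₀ = 1), with convergents p_k = a_k·p_{k-1} + p_{k-2}, q_k = a_k·q_{k-1} + q_{k-2} (p₋₁ = 1, q₋₁ = 0):
  k = 0: a₀ = 11; p₀/q₀ = 11/1; p₀² − 128·q₀² = 121 − 128 = -7.
  k = 1: m = 11, d = 7, a = ⌊(11 + 11)/7⌋ = 3; p/q = (3·11 + 1)/(3·1 + 0) = 34/3; p² − 128·q² = 1156 − 1152 = 4.
  k = 2: m = 10, d = 4, a = ⌊(11 + 10)/4⌋ = 5; p/q = (5·34 + 11)/(5·3 + 1) = 181/16; p² − 128·q² = 32761 − 32768 = -7.
  k = 3: m = 10, d = 7, a = ⌊(11 + 10)/7⌋ = 3; p/q = (3·181 + 34)/(3·16 + 3) = 577/51; p² − 128·q² = 332929 − 332928 = 1.
  The first convergent with p² − 128·q² = 1 gives the fundamental solution (x₁, y₁) = (577, 51).
Step 2: Apply the recurrence (x_{n+1}, y_{n+1}) = (x₁x_n + 128y₁y_n, x₁y_n + y₁x_n) repeatedly.
  From (x_1, y_1) = (577, 51): x_2 = 577·577 + 128·51·51 = 665857; y_2 = 577·51 + 51·577 = 58854.
  From (x_2, y_2) = (665857, 58854): x_3 = 577·665857 + 128·51·58854 = 768398401; y_3 = 577·58854 + 51·665857 = 67917465.
  From (x_3, y_3) = (768398401, 67917465): x_4 = 577·768398401 + 128·51·67917465 = 886731088897; y_4 = 577·67917465 + 51·768398401 = 78376695756.
Step 3: Verify x_4² - 128·y_4² = 786292024016459316676609 - 786292024016459316676608 = 1 (should be 1). ✓

(x_1, y_1) = (577, 51); (x_4, y_4) = (886731088897, 78376695756).


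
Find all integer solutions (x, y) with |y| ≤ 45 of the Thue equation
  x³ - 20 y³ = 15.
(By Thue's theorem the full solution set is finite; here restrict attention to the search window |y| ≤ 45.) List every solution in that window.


The equation is x³ - 20y³ = 15. For fixed y, x³ = 20·y³ + 15, so a solution requires the RHS to be a perfect cube.
Strategy: iterate y from -45 to 45, compute RHS = 20·y³ + 15, and check whether it is a (positive or negative) perfect cube.
Check small values of y:
  y = 0: RHS = 15 is not a perfect cube.
  y = 1: RHS = 35 is not a perfect cube.
  y = -1: RHS = -5 is not a perfect cube.
  y = 2: RHS = 175 is not a perfect cube.
  y = -2: RHS = -145 is not a perfect cube.
  y = 3: RHS = 555 is not a perfect cube.
  y = -3: RHS = -525 is not a perfect cube.
Continuing the search up to |y| = 45 finds no solutions either.
No (x, y) in the scanned range satisfies the equation.

No integer solutions with |y| ≤ 45.


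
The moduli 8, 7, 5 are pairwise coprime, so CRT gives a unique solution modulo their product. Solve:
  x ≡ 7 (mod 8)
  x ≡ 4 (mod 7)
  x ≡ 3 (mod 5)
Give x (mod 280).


Moduli 8, 7, 5 are pairwise coprime; by CRT there is a unique solution modulo M = 8 · 7 · 5 = 280.
Solve pairwise, accumulating the modulus:
  Start with x ≡ 7 (mod 8).
  Combine with x ≡ 4 (mod 7): since gcd(8, 7) = 1, we get a unique residue mod 56.
    Write x = 7 + 8·t and substitute into x ≡ 4 (mod 7): 8·t ≡ 4 − 7 = -3 (mod 7).
    Reduce coefficients mod 7: 1·t ≡ 4 (mod 7).
    So t ≡ 4 (mod 7).
    Then x = 7 + 8·4 = 39, valid modulo lcm(8, 7) = 56: x ≡ 39 (mod 56).
  Combine with x ≡ 3 (mod 5): since gcd(56, 5) = 1, we get a unique residue mod 280.
    Write x = 39 + 56·t and substitute into x ≡ 3 (mod 5): 56·t ≡ 3 − 39 = -36 (mod 5).
    Reduce coefficients mod 5: 1·t ≡ 4 (mod 5).
    So t ≡ 4 (mod 5).
    Then x = 39 + 56·4 = 263, valid modulo lcm(56, 5) = 280: x ≡ 263 (mod 280).
Verify: 263 mod 8 = 7 ✓, 263 mod 7 = 4 ✓, 263 mod 5 = 3 ✓.

x ≡ 263 (mod 280).


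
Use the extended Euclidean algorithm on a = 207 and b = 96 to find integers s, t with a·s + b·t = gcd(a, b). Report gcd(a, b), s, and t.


Euclidean algorithm on (207, 96) — divide until remainder is 0:
  207 = 2 · 96 + 15
  96 = 6 · 15 + 6
  15 = 2 · 6 + 3
  6 = 2 · 3 + 0
gcd(207, 96) = 3.
Track Bezout coefficients alongside the remainders: start with r₀ = 207 = a·1 + b·0 (s = 1, t = 0) and r₁ = 96 = a·0 + b·1 (s = 0, t = 1); each new remainder r_{k+1} = r_{k-1} − q_k·r_k inherits s_{k+1} = s_{k-1} − q_k·s_k, t_{k+1} = t_{k-1} − q_k·t_k, so r_k = a·s_k + b·t_k at every step:
  q = 2: r = 15, s = 1 − 2·0 = 1, t = 0 − 2·1 = -2  (check: 207·1 + 96·(-2) = 15)
  q = 6: r = 6, s = 0 − 6·1 = -6, t = 1 − 6·(-2) = 13  (check: 207·(-6) + 96·13 = 6)
  q = 2: r = 3, s = 1 − 2·(-6) = 13, t = -2 − 2·13 = -28  (check: 207·13 + 96·(-28) = 3)
The row with r = 3 (the gcd) gives the Bezout coefficients s = 13, t = -28.
Result: 207 · (13) + 96 · (-28) = 3.

gcd(207, 96) = 3; s = 13, t = -28 (check: 207·13 + 96·(-28) = 3).


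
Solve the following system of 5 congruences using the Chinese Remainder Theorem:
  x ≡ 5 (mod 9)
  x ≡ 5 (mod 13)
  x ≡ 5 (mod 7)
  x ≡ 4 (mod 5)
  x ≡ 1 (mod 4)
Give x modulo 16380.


Product of moduli M = 9 · 13 · 7 · 5 · 4 = 16380.
Merge one congruence at a time:
  Start: x ≡ 5 (mod 9).
  Combine with x ≡ 5 (mod 13); new modulus lcm = 117.
    Write x = 5 + 9·t and substitute into x ≡ 5 (mod 13): 9·t ≡ 5 − 5 = 0 (mod 13).
    The inverse of 9 mod 13 is 3 (since 9·3 = 27 = 2·13 + 1), so t ≡ 3·0 = 0 ≡ 0 (mod 13).
    Then x = 5 + 9·0 = 5, valid modulo lcm(9, 13) = 117: x ≡ 5 (mod 117).
  Combine with x ≡ 5 (mod 7); new modulus lcm = 819.
    Write x = 5 + 117·t and substitute into x ≡ 5 (mod 7): 117·t ≡ 5 − 5 = 0 (mod 7).
    Reduce coefficients mod 7: 5·t ≡ 0 (mod 7).
    The inverse of 5 mod 7 is 3 (since 5·3 = 15 = 2·7 + 1), so t ≡ 3·0 = 0 ≡ 0 (mod 7).
    Then x = 5 + 117·0 = 5, valid modulo lcm(117, 7) = 819: x ≡ 5 (mod 819).
  Combine with x ≡ 4 (mod 5); new modulus lcm = 4095.
    Write x = 5 + 819·t and substitute into x ≡ 4 (mod 5): 819·t ≡ 4 − 5 = -1 (mod 5).
    Reduce coefficients mod 5: 4·t ≡ 4 (mod 5).
    The inverse of 4 mod 5 is 4 (since 4·4 = 16 = 3·5 + 1), so t ≡ 4·4 = 16 ≡ 1 (mod 5).
    Then x = 5 + 819·1 = 824, valid modulo lcm(819, 5) = 4095: x ≡ 824 (mod 4095).
  Combine with x ≡ 1 (mod 4); new modulus lcm = 16380.
    Write x = 824 + 4095·t and substitute into x ≡ 1 (mod 4): 4095·t ≡ 1 − 824 = -823 (mod 4).
    Reduce coefficients mod 4: 3·t ≡ 1 (mod 4).
    The inverse of 3 mod 4 is 3 (since 3·3 = 9 = 2·4 + 1), so t ≡ 3·1 = 3 ≡ 3 (mod 4).
    Then x = 824 + 4095·3 = 13109, valid modulo lcm(4095, 4) = 16380: x ≡ 13109 (mod 16380).
Verify against each original: 13109 mod 9 = 5, 13109 mod 13 = 5, 13109 mod 7 = 5, 13109 mod 5 = 4, 13109 mod 4 = 1.

x ≡ 13109 (mod 16380).


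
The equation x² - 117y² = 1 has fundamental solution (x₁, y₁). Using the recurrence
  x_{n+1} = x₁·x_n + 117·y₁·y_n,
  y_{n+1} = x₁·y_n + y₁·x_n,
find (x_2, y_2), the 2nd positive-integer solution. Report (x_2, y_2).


Step 1: Find the fundamental solution (x₁, y₁) of x² - 117y² = 1.
  Expand √117 as a continued fraction. a₀ = ⌊√117⌋ = 10; iterate m_{k+1} = d_k·a_k − m_k, d_{k+1} = (117 − m_{k+1}²)/d_k, a_{k+1} = ⌊(a₀ + m_{k+1})/d_{k+1}⌋ (starting m₀ = 0, d₀ = 1), with convergents p_k = a_k·p_{k-1} + p_{k-2}, q_k = a_k·q_{k-1} + q_{k-2} (p₋₁ = 1, q₋₁ = 0):
  k = 0: a₀ = 10; p₀/q₀ = 10/1; p₀² − 117·q₀² = 100 − 117 = -17.
  k = 1: m = 10, d = 17, a = ⌊(10 + 10)/17⌋ = 1; p/q = (1·10 + 1)/(1·1 + 0) = 11/1; p² − 117·q² = 121 − 117 = 4.
  k = 2: m = 7, d = 4, a = ⌊(10 + 7)/4⌋ = 4; p/q = (4·11 + 10)/(4·1 + 1) = 54/5; p² − 117·q² = 2916 − 2925 = -9.
  k = 3: m = 9, d = 9, a = ⌊(10 + 9)/9⌋ = 2; p/q = (2·54 + 11)/(2·5 + 1) = 119/11; p² − 117·q² = 14161 − 14157 = 4.
  k = 4: m = 9, d = 4, a = ⌊(10 + 9)/4⌋ = 4; p/q = (4·119 + 54)/(4·11 + 5) = 530/49; p² − 117·q² = 280900 − 280917 = -17.
  k = 5: m = 7, d = 17, a = ⌊(10 + 7)/17⌋ = 1; p/q = (1·530 + 119)/(1·49 + 11) = 649/60; p² − 117·q² = 421201 − 421200 = 1.
  The first convergent with p² − 117·q² = 1 gives the fundamental solution (x₁, y₁) = (649, 60).
Step 2: Apply the recurrence (x_{n+1}, y_{n+1}) = (x₁x_n + 117y₁y_n, x₁y_n + y₁x_n) repeatedly.
  From (x_1, y_1) = (649, 60): x_2 = 649·649 + 117·60·60 = 842401; y_2 = 649·60 + 60·649 = 77880.
Step 3: Verify x_2² - 117·y_2² = 709639444801 - 709639444800 = 1 (should be 1). ✓

(x_1, y_1) = (649, 60); (x_2, y_2) = (842401, 77880).
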